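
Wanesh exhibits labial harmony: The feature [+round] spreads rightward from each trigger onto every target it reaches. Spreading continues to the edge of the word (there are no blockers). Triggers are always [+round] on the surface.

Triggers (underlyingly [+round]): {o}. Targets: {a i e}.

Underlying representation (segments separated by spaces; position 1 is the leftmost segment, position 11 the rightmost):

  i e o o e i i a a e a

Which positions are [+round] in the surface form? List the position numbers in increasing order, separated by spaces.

3 4 5 6 7 8 9 10 11

From /o/ at 3 rightward: 4 /o/ is itself a trigger — this domain ends here.
From /o/ at 4 rightward: 5 /e/ → [+round]; 6 /i/ → [+round]; 7 /i/ → [+round]; 8 /a/ → [+round]; 9 /a/ → [+round]; 10 /e/ → [+round]; 11 /a/ → [+round]; word edge.
Targets with no active source: positions 1 2 stay [-round].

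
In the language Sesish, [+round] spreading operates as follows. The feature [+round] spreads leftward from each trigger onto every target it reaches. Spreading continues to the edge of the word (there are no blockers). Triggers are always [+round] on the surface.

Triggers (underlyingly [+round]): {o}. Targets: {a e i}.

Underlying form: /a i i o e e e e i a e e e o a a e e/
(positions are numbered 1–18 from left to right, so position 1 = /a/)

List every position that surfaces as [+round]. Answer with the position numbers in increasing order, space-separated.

From /o/ at 4 leftward: 3 /i/ → [+round]; 2 /i/ → [+round]; 1 /a/ → [+round]; word edge.
From /o/ at 14 leftward: 13 /e/ → [+round]; 12 /e/ → [+round]; 11 /e/ → [+round]; 10 /a/ → [+round]; 9 /i/ → [+round]; 8 /e/ → [+round]; 7 /e/ → [+round]; 6 /e/ → [+round]; 5 /e/ → [+round]; 4 /o/ is itself a trigger — this domain ends here.
Targets with no active source: positions 15 16 17 18 stay [-round].

1 2 3 4 5 6 7 8 9 10 11 12 13 14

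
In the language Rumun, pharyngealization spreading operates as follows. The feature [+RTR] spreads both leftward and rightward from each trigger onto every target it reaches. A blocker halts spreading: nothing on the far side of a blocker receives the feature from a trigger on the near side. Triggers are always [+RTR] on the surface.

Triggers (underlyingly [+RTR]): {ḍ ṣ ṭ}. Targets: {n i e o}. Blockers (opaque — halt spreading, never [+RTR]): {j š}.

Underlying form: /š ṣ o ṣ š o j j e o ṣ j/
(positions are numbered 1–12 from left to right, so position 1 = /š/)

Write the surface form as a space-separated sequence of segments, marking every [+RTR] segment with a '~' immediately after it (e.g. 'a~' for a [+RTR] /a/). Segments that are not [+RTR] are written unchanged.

From /ṣ/ at 2 rightward: 3 /o/ → [+RTR]; 4 /ṣ/ is itself a trigger — this domain ends here.
From /ṣ/ at 2 leftward: 1 /š/ blocks.
From /ṣ/ at 4 rightward: 5 /š/ blocks.
From /ṣ/ at 4 leftward: 3 /o/ → [+RTR]; 2 /ṣ/ is itself a trigger — this domain ends here.
From /ṣ/ at 11 rightward: 12 /j/ blocks.
From /ṣ/ at 11 leftward: 10 /o/ → [+RTR]; 9 /e/ → [+RTR]; 8 /j/ blocks.
Target with no active source: position 6 stays [-emphatic].
[+RTR] positions on the surface: 2 3 4 9 10 11.

š ṣ~ o~ ṣ~ š o j j e~ o~ ṣ~ j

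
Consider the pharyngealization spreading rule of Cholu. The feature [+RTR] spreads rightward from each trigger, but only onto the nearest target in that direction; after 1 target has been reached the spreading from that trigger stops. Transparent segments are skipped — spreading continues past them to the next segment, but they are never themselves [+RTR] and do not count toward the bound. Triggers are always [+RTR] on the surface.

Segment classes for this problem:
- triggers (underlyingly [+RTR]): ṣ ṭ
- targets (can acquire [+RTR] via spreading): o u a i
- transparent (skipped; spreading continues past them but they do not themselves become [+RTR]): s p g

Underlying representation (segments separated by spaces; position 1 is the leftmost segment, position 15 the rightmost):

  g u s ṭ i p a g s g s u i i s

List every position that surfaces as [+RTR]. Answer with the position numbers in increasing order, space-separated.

From /ṭ/ at 4 rightward: 5 /i/ → [+RTR]; bound reached.
Targets with no active source: positions 2 7 12 13 14 stay [-emphatic].

4 5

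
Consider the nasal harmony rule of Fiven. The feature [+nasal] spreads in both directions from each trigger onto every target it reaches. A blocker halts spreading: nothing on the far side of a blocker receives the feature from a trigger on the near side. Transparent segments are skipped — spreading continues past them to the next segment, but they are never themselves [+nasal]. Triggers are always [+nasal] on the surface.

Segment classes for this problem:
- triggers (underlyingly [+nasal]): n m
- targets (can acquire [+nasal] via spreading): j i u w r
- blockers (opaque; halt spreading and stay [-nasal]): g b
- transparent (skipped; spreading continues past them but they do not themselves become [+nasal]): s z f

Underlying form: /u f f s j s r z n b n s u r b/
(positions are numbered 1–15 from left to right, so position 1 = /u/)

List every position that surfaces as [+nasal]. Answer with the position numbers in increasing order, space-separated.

1 5 7 9 11 13 14

From /n/ at 9 rightward: 10 /b/ blocks.
From /n/ at 9 leftward: 8 /z/ transparent; 7 /r/ → [+nasal]; 6 /s/ transparent; 5 /j/ → [+nasal]; 4 /s/ transparent; 3 /f/ transparent; 2 /f/ transparent; 1 /u/ → [+nasal]; word edge.
From /n/ at 11 rightward: 12 /s/ transparent; 13 /u/ → [+nasal]; 14 /r/ → [+nasal]; 15 /b/ blocks.
From /n/ at 11 leftward: 10 /b/ blocks.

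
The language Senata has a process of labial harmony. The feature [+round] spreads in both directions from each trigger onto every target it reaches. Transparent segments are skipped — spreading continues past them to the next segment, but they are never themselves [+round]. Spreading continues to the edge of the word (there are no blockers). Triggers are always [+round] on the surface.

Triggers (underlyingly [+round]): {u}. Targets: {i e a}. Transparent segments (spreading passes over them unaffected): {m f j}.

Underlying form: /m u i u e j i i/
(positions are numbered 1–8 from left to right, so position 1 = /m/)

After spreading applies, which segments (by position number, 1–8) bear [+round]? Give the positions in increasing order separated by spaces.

From /u/ at 2 rightward: 3 /i/ → [+round]; 4 /u/ is itself a trigger — this domain ends here.
From /u/ at 2 leftward: 1 /m/ transparent; word edge.
From /u/ at 4 rightward: 5 /e/ → [+round]; 6 /j/ transparent; 7 /i/ → [+round]; 8 /i/ → [+round]; word edge.
From /u/ at 4 leftward: 3 /i/ → [+round]; 2 /u/ is itself a trigger — this domain ends here.

2 3 4 5 7 8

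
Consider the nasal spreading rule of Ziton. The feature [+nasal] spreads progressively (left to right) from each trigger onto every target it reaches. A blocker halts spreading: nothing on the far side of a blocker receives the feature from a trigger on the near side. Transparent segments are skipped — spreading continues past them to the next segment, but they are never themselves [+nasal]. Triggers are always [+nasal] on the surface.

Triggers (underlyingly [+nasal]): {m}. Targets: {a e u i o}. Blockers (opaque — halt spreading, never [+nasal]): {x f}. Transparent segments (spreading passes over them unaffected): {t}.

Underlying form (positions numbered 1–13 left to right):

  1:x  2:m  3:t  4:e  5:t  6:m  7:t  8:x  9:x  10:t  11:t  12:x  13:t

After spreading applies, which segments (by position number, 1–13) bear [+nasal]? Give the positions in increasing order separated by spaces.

From /m/ at 2 rightward: 3 /t/ transparent; 4 /e/ → [+nasal]; 5 /t/ transparent; 6 /m/ is itself a trigger — this domain ends here.
From /m/ at 6 rightward: 7 /t/ transparent; 8 /x/ blocks.

2 4 6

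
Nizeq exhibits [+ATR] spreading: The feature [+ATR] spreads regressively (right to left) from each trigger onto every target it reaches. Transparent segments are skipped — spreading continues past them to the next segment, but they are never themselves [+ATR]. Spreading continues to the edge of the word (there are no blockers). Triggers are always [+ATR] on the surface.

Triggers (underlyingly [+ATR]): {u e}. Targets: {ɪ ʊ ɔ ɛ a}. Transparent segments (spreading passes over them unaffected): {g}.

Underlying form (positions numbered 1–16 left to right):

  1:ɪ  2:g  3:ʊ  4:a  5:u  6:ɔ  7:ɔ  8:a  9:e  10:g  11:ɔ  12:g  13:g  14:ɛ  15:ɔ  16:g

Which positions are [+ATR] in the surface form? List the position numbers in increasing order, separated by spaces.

1 3 4 5 6 7 8 9

From /u/ at 5 leftward: 4 /a/ → [+ATR]; 3 /ʊ/ → [+ATR]; 2 /g/ transparent; 1 /ɪ/ → [+ATR]; word edge.
From /e/ at 9 leftward: 8 /a/ → [+ATR]; 7 /ɔ/ → [+ATR]; 6 /ɔ/ → [+ATR]; 5 /u/ is itself a trigger — this domain ends here.
Targets with no active source: positions 11 14 15 stay [-ATR].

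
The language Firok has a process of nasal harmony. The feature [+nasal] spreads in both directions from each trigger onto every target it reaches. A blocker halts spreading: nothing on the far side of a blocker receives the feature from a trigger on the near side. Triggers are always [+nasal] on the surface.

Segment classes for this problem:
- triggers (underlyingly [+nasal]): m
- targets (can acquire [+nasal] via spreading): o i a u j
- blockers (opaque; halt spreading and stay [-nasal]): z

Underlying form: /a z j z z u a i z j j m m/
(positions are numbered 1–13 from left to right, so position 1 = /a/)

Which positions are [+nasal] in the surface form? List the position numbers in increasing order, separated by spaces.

10 11 12 13

From /m/ at 12 rightward: 13 /m/ is itself a trigger — this domain ends here.
From /m/ at 12 leftward: 11 /j/ → [+nasal]; 10 /j/ → [+nasal]; 9 /z/ blocks.
From /m/ at 13 rightward: word edge.
From /m/ at 13 leftward: 12 /m/ is itself a trigger — this domain ends here.
Targets with no active source: positions 1 3 6 7 8 stay [-nasal].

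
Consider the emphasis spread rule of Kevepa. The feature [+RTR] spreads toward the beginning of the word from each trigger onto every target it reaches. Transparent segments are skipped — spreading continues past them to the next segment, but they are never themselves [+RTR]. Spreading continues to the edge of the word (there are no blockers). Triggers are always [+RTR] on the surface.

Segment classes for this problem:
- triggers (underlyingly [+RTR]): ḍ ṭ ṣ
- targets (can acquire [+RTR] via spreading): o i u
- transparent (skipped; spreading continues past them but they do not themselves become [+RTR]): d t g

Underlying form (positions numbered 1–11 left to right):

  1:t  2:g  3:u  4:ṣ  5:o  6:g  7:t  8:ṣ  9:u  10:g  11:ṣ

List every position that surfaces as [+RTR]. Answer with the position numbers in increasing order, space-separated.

3 4 5 8 9 11

From /ṣ/ at 4 leftward: 3 /u/ → [+RTR]; 2 /g/ transparent; 1 /t/ transparent; word edge.
From /ṣ/ at 8 leftward: 7 /t/ transparent; 6 /g/ transparent; 5 /o/ → [+RTR]; 4 /ṣ/ is itself a trigger — this domain ends here.
From /ṣ/ at 11 leftward: 10 /g/ transparent; 9 /u/ → [+RTR]; 8 /ṣ/ is itself a trigger — this domain ends here.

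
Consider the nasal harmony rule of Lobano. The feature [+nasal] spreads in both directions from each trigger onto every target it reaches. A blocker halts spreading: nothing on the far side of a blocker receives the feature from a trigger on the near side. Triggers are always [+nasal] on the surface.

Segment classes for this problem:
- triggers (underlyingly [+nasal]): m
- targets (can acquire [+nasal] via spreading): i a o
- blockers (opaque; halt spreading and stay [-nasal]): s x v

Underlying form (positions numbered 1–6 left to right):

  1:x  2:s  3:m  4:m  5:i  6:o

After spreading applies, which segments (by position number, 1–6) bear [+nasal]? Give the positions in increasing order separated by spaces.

3 4 5 6

From /m/ at 3 rightward: 4 /m/ is itself a trigger — this domain ends here.
From /m/ at 3 leftward: 2 /s/ blocks.
From /m/ at 4 rightward: 5 /i/ → [+nasal]; 6 /o/ → [+nasal]; word edge.
From /m/ at 4 leftward: 3 /m/ is itself a trigger — this domain ends here.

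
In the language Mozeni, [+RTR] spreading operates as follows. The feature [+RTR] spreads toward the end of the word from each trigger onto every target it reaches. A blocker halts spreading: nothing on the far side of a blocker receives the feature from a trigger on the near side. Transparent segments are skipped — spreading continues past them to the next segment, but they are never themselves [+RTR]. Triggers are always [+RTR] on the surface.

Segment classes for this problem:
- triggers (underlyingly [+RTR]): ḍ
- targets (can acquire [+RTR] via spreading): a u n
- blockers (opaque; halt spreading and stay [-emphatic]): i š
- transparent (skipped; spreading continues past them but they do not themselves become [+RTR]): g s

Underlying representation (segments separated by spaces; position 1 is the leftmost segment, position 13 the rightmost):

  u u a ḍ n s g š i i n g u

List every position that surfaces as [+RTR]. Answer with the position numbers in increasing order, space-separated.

4 5

From /ḍ/ at 4 rightward: 5 /n/ → [+RTR]; 6 /s/ transparent; 7 /g/ transparent; 8 /š/ blocks.
Targets with no active source: positions 1 2 3 11 13 stay [-emphatic].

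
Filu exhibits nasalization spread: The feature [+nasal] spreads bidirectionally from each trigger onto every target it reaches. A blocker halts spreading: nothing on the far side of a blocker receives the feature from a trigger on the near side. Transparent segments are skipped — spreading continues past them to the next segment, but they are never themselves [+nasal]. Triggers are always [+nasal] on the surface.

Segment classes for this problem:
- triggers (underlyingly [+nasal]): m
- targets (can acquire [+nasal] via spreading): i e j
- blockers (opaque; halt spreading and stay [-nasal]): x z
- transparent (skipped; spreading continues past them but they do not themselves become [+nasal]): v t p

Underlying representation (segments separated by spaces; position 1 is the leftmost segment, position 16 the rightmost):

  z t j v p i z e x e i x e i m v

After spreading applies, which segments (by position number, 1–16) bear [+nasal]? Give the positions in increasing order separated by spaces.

13 14 15

From /m/ at 15 rightward: 16 /v/ transparent; word edge.
From /m/ at 15 leftward: 14 /i/ → [+nasal]; 13 /e/ → [+nasal]; 12 /x/ blocks.
Targets with no active source: positions 3 6 8 10 11 stay [-nasal].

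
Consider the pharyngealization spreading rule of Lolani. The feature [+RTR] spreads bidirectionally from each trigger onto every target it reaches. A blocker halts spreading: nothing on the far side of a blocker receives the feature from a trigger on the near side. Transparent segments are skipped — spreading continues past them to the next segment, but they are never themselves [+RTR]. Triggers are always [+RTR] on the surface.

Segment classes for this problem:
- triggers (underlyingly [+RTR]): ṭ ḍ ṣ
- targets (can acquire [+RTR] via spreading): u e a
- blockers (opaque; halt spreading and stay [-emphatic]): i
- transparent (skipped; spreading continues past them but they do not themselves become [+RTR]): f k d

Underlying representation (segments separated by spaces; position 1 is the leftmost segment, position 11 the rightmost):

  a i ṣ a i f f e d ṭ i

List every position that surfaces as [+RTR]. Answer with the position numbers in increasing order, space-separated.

3 4 8 10

From /ṣ/ at 3 rightward: 4 /a/ → [+RTR]; 5 /i/ blocks.
From /ṣ/ at 3 leftward: 2 /i/ blocks.
From /ṭ/ at 10 rightward: 11 /i/ blocks.
From /ṭ/ at 10 leftward: 9 /d/ transparent; 8 /e/ → [+RTR]; 7 /f/ transparent; 6 /f/ transparent; 5 /i/ blocks.
Target with no active source: position 1 stays [-emphatic].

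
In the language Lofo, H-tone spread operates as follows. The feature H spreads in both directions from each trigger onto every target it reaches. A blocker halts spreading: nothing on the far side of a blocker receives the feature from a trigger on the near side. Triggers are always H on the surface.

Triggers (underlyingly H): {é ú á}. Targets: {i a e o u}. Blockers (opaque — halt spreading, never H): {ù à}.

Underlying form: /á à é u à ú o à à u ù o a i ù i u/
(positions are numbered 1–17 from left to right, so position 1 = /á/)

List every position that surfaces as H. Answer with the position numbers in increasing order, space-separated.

1 3 4 6 7

From /á/ at 1 rightward: 2 /à/ blocks.
From /á/ at 1 leftward: word edge.
From /é/ at 3 rightward: 4 /u/ → H; 5 /à/ blocks.
From /é/ at 3 leftward: 2 /à/ blocks.
From /ú/ at 6 rightward: 7 /o/ → H; 8 /à/ blocks.
From /ú/ at 6 leftward: 5 /à/ blocks.
Targets with no active source: positions 10 12 13 14 16 17 stay [-high tone].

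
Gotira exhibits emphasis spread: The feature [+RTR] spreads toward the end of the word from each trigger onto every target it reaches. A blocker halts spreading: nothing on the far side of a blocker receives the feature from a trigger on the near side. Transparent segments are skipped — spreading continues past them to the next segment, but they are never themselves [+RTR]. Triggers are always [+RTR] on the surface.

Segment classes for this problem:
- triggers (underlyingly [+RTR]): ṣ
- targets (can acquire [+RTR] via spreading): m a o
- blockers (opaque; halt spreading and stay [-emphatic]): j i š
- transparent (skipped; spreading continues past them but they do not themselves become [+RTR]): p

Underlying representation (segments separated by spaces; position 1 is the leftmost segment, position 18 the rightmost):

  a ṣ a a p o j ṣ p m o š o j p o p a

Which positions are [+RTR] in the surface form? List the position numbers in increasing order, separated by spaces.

2 3 4 6 8 10 11

From /ṣ/ at 2 rightward: 3 /a/ → [+RTR]; 4 /a/ → [+RTR]; 5 /p/ transparent; 6 /o/ → [+RTR]; 7 /j/ blocks.
From /ṣ/ at 8 rightward: 9 /p/ transparent; 10 /m/ → [+RTR]; 11 /o/ → [+RTR]; 12 /š/ blocks.
Targets with no active source: positions 1 13 16 18 stay [-emphatic].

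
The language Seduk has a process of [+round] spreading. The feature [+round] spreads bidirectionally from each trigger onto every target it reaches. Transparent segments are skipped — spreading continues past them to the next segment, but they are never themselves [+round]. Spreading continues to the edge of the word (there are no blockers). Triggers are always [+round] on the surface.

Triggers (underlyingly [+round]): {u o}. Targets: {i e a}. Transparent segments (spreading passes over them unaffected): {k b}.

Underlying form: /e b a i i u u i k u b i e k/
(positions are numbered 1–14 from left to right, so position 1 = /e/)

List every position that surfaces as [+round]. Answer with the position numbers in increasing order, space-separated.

From /u/ at 6 rightward: 7 /u/ is itself a trigger — this domain ends here.
From /u/ at 6 leftward: 5 /i/ → [+round]; 4 /i/ → [+round]; 3 /a/ → [+round]; 2 /b/ transparent; 1 /e/ → [+round]; word edge.
From /u/ at 7 rightward: 8 /i/ → [+round]; 9 /k/ transparent; 10 /u/ is itself a trigger — this domain ends here.
From /u/ at 7 leftward: 6 /u/ is itself a trigger — this domain ends here.
From /u/ at 10 rightward: 11 /b/ transparent; 12 /i/ → [+round]; 13 /e/ → [+round]; 14 /k/ transparent; word edge.
From /u/ at 10 leftward: 9 /k/ transparent; 8 /i/ → [+round]; 7 /u/ is itself a trigger — this domain ends here.

1 3 4 5 6 7 8 10 12 13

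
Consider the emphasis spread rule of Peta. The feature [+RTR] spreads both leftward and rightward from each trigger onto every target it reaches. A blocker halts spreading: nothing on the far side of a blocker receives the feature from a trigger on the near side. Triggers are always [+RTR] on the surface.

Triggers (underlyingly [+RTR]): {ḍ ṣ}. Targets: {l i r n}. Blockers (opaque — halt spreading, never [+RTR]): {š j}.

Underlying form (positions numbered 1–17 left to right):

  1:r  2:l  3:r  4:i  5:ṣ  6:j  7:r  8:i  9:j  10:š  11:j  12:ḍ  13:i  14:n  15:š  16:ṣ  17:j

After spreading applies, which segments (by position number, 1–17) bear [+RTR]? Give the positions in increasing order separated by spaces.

From /ṣ/ at 5 rightward: 6 /j/ blocks.
From /ṣ/ at 5 leftward: 4 /i/ → [+RTR]; 3 /r/ → [+RTR]; 2 /l/ → [+RTR]; 1 /r/ → [+RTR]; word edge.
From /ḍ/ at 12 rightward: 13 /i/ → [+RTR]; 14 /n/ → [+RTR]; 15 /š/ blocks.
From /ḍ/ at 12 leftward: 11 /j/ blocks.
From /ṣ/ at 16 rightward: 17 /j/ blocks.
From /ṣ/ at 16 leftward: 15 /š/ blocks.
Targets with no active source: positions 7 8 stay [-emphatic].

1 2 3 4 5 12 13 14 16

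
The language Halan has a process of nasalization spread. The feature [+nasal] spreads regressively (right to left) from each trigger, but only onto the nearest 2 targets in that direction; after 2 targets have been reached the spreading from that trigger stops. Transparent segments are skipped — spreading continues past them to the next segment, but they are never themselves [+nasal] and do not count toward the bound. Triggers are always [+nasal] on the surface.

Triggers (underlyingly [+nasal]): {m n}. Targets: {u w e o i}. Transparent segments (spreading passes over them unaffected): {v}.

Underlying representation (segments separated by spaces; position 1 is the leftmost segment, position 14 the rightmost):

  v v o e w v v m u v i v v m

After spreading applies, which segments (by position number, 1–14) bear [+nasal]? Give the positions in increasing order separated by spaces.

From /m/ at 8 leftward: 7 /v/ transparent; 6 /v/ transparent; 5 /w/ → [+nasal]; 4 /e/ → [+nasal]; bound reached.
From /m/ at 14 leftward: 13 /v/ transparent; 12 /v/ transparent; 11 /i/ → [+nasal]; 10 /v/ transparent; 9 /u/ → [+nasal]; bound reached.
Target with no active source: position 3 stays [-nasal].

4 5 8 9 11 14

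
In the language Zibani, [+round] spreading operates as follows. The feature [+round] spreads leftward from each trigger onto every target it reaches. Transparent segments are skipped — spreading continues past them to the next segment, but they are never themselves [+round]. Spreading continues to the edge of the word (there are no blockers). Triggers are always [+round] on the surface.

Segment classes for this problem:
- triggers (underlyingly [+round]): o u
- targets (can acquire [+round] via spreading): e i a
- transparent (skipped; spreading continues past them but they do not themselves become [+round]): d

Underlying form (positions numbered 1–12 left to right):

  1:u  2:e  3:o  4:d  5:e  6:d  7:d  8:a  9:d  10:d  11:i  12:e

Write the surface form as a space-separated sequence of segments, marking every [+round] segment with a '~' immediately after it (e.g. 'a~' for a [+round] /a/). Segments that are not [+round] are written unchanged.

From /u/ at 1 leftward: word edge.
From /o/ at 3 leftward: 2 /e/ → [+round]; 1 /u/ is itself a trigger — this domain ends here.
Targets with no active source: positions 5 8 11 12 stay [-round].
[+round] positions on the surface: 1 2 3.

u~ e~ o~ d e d d a d d i e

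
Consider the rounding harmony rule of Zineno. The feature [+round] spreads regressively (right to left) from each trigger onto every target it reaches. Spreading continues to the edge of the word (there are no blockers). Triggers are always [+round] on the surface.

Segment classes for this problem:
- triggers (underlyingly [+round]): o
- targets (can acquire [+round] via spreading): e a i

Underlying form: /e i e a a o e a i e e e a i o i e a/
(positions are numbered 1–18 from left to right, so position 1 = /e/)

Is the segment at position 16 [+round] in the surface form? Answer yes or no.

From /o/ at 6 leftward: 5 /a/ → [+round]; 4 /a/ → [+round]; 3 /e/ → [+round]; 2 /i/ → [+round]; 1 /e/ → [+round]; word edge.
From /o/ at 15 leftward: 14 /i/ → [+round]; 13 /a/ → [+round]; 12 /e/ → [+round]; 11 /e/ → [+round]; 10 /e/ → [+round]; 9 /i/ → [+round]; 8 /a/ → [+round]; 7 /e/ → [+round]; 6 /o/ is itself a trigger — this domain ends here.
Targets with no active source: positions 16 17 18 stay [-round].
[+round] positions on the surface: 1 2 3 4 5 6 7 8 9 10 11 12 13 14 15.

no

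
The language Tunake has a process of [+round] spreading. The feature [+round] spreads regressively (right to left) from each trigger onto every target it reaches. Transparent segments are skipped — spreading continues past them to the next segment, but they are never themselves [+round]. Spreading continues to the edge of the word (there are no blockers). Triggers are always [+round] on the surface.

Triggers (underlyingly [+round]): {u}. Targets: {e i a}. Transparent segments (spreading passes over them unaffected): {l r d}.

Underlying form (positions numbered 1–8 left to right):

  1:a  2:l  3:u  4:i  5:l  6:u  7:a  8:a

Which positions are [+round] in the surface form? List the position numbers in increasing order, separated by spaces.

1 3 4 6

From /u/ at 3 leftward: 2 /l/ transparent; 1 /a/ → [+round]; word edge.
From /u/ at 6 leftward: 5 /l/ transparent; 4 /i/ → [+round]; 3 /u/ is itself a trigger — this domain ends here.
Targets with no active source: positions 7 8 stay [-round].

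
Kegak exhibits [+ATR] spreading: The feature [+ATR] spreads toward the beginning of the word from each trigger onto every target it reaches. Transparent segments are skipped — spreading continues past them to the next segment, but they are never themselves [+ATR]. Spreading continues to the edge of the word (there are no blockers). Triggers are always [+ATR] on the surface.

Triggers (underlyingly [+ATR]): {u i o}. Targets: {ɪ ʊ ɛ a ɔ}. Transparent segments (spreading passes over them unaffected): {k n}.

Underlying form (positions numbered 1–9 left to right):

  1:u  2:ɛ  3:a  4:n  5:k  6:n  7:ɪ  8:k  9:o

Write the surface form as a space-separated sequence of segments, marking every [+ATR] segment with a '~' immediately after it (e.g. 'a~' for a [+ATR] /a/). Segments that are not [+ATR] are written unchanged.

From /u/ at 1 leftward: word edge.
From /o/ at 9 leftward: 8 /k/ transparent; 7 /ɪ/ → [+ATR]; 6 /n/ transparent; 5 /k/ transparent; 4 /n/ transparent; 3 /a/ → [+ATR]; 2 /ɛ/ → [+ATR]; 1 /u/ is itself a trigger — this domain ends here.
[+ATR] positions on the surface: 1 2 3 7 9.

u~ ɛ~ a~ n k n ɪ~ k o~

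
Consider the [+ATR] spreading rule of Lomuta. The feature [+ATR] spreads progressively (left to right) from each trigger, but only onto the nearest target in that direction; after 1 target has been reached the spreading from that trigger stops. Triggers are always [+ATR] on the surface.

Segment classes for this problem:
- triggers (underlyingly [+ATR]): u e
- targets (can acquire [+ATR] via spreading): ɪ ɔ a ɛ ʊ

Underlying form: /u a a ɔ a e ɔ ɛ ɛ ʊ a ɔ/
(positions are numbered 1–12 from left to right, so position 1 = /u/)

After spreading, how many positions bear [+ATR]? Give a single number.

4

From /u/ at 1 rightward: 2 /a/ → [+ATR]; bound reached.
From /e/ at 6 rightward: 7 /ɔ/ → [+ATR]; bound reached.
Targets with no active source: positions 3 4 5 8 9 10 11 12 stay [-ATR].
[+ATR] positions on the surface: 1 2 6 7.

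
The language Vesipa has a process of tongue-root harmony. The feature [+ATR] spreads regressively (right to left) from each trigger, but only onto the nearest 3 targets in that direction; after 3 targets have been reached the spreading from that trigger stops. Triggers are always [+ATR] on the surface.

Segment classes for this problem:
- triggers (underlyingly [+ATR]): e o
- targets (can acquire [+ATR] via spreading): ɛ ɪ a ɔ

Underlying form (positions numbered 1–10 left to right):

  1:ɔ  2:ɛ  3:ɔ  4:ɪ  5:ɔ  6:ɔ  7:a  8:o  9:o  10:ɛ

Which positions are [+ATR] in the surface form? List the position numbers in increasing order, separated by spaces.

5 6 7 8 9

From /o/ at 8 leftward: 7 /a/ → [+ATR]; 6 /ɔ/ → [+ATR]; 5 /ɔ/ → [+ATR]; bound reached.
From /o/ at 9 leftward: 8 /o/ is itself a trigger — this domain ends here.
Targets with no active source: positions 1 2 3 4 10 stay [-ATR].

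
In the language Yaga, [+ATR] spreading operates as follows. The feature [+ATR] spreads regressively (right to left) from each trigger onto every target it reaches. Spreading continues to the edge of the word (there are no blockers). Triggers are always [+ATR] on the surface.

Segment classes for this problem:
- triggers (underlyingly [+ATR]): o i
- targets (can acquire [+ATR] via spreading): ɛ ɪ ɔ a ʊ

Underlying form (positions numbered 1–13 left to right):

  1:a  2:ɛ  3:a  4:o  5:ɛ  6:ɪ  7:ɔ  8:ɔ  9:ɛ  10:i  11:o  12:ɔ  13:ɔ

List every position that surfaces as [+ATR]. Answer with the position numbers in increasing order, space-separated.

1 2 3 4 5 6 7 8 9 10 11

From /o/ at 4 leftward: 3 /a/ → [+ATR]; 2 /ɛ/ → [+ATR]; 1 /a/ → [+ATR]; word edge.
From /i/ at 10 leftward: 9 /ɛ/ → [+ATR]; 8 /ɔ/ → [+ATR]; 7 /ɔ/ → [+ATR]; 6 /ɪ/ → [+ATR]; 5 /ɛ/ → [+ATR]; 4 /o/ is itself a trigger — this domain ends here.
From /o/ at 11 leftward: 10 /i/ is itself a trigger — this domain ends here.
Targets with no active source: positions 12 13 stay [-ATR].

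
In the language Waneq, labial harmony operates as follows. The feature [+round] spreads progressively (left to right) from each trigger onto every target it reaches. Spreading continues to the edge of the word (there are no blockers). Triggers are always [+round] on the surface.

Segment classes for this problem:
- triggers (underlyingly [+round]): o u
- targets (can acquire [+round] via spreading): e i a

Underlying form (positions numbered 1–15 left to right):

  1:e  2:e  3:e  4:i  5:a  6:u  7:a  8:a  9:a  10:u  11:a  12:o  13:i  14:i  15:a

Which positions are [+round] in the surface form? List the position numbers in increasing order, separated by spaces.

6 7 8 9 10 11 12 13 14 15

From /u/ at 6 rightward: 7 /a/ → [+round]; 8 /a/ → [+round]; 9 /a/ → [+round]; 10 /u/ is itself a trigger — this domain ends here.
From /u/ at 10 rightward: 11 /a/ → [+round]; 12 /o/ is itself a trigger — this domain ends here.
From /o/ at 12 rightward: 13 /i/ → [+round]; 14 /i/ → [+round]; 15 /a/ → [+round]; word edge.
Targets with no active source: positions 1 2 3 4 5 stay [-round].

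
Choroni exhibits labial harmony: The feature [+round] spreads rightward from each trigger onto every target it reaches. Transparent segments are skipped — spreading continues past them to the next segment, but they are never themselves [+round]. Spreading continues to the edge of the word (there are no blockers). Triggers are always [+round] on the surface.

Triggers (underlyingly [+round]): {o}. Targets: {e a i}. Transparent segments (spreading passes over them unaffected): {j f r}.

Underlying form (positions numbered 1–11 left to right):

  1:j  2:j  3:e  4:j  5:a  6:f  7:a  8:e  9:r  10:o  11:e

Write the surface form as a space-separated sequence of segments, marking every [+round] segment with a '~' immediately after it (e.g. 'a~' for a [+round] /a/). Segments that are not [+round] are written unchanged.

From /o/ at 10 rightward: 11 /e/ → [+round]; word edge.
Targets with no active source: positions 3 5 7 8 stay [-round].
[+round] positions on the surface: 10 11.

j j e j a f a e r o~ e~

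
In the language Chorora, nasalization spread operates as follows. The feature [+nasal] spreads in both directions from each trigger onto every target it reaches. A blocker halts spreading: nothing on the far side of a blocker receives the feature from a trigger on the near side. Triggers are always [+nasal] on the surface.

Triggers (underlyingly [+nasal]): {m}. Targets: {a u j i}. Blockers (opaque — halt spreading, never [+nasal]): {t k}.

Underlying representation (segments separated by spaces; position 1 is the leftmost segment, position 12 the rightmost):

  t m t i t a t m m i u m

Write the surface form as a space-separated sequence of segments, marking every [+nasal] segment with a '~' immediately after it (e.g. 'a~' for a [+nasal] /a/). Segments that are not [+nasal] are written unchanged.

From /m/ at 2 rightward: 3 /t/ blocks.
From /m/ at 2 leftward: 1 /t/ blocks.
From /m/ at 8 rightward: 9 /m/ is itself a trigger — this domain ends here.
From /m/ at 8 leftward: 7 /t/ blocks.
From /m/ at 9 rightward: 10 /i/ → [+nasal]; 11 /u/ → [+nasal]; 12 /m/ is itself a trigger — this domain ends here.
From /m/ at 9 leftward: 8 /m/ is itself a trigger — this domain ends here.
From /m/ at 12 rightward: word edge.
From /m/ at 12 leftward: 11 /u/ → [+nasal]; 10 /i/ → [+nasal]; 9 /m/ is itself a trigger — this domain ends here.
Targets with no active source: positions 4 6 stay [-nasal].
[+nasal] positions on the surface: 2 8 9 10 11 12.

t m~ t i t a t m~ m~ i~ u~ m~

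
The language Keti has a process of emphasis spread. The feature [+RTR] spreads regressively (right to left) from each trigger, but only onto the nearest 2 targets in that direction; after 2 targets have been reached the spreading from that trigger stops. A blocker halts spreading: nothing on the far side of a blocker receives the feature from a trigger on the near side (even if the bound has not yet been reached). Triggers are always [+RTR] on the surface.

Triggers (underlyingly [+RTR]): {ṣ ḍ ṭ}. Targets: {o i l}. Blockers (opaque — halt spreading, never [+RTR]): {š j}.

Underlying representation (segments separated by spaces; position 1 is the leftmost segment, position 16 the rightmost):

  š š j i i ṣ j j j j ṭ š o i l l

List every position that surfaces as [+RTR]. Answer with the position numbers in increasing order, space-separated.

From /ṣ/ at 6 leftward: 5 /i/ → [+RTR]; 4 /i/ → [+RTR]; bound reached.
From /ṭ/ at 11 leftward: 10 /j/ blocks.
Targets with no active source: positions 13 14 15 16 stay [-emphatic].

4 5 6 11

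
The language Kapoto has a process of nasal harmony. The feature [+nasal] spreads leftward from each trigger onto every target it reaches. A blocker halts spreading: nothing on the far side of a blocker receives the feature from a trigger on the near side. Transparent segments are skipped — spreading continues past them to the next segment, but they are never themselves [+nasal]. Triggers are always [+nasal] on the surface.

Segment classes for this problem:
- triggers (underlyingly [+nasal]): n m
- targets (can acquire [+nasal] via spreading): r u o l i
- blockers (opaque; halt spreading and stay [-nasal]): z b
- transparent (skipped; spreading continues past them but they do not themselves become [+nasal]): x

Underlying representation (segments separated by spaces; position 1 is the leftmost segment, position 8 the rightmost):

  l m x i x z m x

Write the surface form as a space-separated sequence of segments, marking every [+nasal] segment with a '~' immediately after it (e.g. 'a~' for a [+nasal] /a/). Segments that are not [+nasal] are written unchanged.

From /m/ at 2 leftward: 1 /l/ → [+nasal]; word edge.
From /m/ at 7 leftward: 6 /z/ blocks.
Target with no active source: position 4 stays [-nasal].
[+nasal] positions on the surface: 1 2 7.

l~ m~ x i x z m~ x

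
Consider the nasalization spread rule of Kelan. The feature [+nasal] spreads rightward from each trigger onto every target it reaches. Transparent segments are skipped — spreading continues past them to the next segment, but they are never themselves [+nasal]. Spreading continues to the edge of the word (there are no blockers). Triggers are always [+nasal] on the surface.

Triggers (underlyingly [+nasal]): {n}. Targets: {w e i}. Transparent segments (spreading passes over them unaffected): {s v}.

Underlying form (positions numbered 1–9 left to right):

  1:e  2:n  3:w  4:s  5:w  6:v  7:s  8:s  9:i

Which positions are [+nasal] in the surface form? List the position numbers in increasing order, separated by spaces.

From /n/ at 2 rightward: 3 /w/ → [+nasal]; 4 /s/ transparent; 5 /w/ → [+nasal]; 6 /v/ transparent; 7 /s/ transparent; 8 /s/ transparent; 9 /i/ → [+nasal]; word edge.
Target with no active source: position 1 stays [-nasal].

2 3 5 9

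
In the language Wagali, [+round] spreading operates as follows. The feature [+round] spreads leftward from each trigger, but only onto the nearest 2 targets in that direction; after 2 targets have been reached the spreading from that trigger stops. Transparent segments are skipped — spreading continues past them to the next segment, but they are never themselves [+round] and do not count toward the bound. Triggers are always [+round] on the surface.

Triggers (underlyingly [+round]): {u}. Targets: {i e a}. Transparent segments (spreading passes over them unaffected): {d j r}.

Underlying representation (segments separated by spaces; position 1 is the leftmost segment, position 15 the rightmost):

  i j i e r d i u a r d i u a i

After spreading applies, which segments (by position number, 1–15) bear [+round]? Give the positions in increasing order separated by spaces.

From /u/ at 8 leftward: 7 /i/ → [+round]; 6 /d/ transparent; 5 /r/ transparent; 4 /e/ → [+round]; bound reached.
From /u/ at 13 leftward: 12 /i/ → [+round]; 11 /d/ transparent; 10 /r/ transparent; 9 /a/ → [+round]; bound reached.
Targets with no active source: positions 1 3 14 15 stay [-round].

4 7 8 9 12 13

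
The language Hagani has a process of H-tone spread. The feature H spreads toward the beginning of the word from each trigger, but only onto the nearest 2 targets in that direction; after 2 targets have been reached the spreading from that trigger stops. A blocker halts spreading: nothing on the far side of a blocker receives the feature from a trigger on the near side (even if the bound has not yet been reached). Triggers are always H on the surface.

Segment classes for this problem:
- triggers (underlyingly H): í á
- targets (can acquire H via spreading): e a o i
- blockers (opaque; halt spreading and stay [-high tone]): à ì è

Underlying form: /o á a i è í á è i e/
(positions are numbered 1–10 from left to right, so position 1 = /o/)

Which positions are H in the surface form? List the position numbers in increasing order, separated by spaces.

From /á/ at 2 leftward: 1 /o/ → H; word edge.
From /í/ at 6 leftward: 5 /è/ blocks.
From /á/ at 7 leftward: 6 /í/ is itself a trigger — this domain ends here.
Targets with no active source: positions 3 4 9 10 stay [-high tone].

1 2 6 7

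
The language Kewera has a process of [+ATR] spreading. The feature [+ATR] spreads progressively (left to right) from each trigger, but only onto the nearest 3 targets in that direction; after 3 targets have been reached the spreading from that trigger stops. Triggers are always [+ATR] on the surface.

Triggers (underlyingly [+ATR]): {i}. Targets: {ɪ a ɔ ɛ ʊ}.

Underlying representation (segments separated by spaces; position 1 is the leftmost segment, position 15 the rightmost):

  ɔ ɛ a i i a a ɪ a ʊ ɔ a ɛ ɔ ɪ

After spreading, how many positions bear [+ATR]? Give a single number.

From /i/ at 4 rightward: 5 /i/ is itself a trigger — this domain ends here.
From /i/ at 5 rightward: 6 /a/ → [+ATR]; 7 /a/ → [+ATR]; 8 /ɪ/ → [+ATR]; bound reached.
Targets with no active source: positions 1 2 3 9 10 11 12 13 14 15 stay [-ATR].
[+ATR] positions on the surface: 4 5 6 7 8.

5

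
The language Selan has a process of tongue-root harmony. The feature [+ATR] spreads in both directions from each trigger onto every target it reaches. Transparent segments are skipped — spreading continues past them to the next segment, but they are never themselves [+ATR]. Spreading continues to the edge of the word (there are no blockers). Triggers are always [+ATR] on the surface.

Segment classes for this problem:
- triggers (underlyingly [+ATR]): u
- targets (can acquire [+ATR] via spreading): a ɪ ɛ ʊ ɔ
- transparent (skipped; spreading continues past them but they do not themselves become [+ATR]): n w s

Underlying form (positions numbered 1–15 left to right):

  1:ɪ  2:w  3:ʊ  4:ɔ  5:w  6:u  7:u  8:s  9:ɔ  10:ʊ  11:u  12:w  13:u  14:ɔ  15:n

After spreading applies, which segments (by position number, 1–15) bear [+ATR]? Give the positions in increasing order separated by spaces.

1 3 4 6 7 9 10 11 13 14

From /u/ at 6 rightward: 7 /u/ is itself a trigger — this domain ends here.
From /u/ at 6 leftward: 5 /w/ transparent; 4 /ɔ/ → [+ATR]; 3 /ʊ/ → [+ATR]; 2 /w/ transparent; 1 /ɪ/ → [+ATR]; word edge.
From /u/ at 7 rightward: 8 /s/ transparent; 9 /ɔ/ → [+ATR]; 10 /ʊ/ → [+ATR]; 11 /u/ is itself a trigger — this domain ends here.
From /u/ at 7 leftward: 6 /u/ is itself a trigger — this domain ends here.
From /u/ at 11 rightward: 12 /w/ transparent; 13 /u/ is itself a trigger — this domain ends here.
From /u/ at 11 leftward: 10 /ʊ/ → [+ATR]; 9 /ɔ/ → [+ATR]; 8 /s/ transparent; 7 /u/ is itself a trigger — this domain ends here.
From /u/ at 13 rightward: 14 /ɔ/ → [+ATR]; 15 /n/ transparent; word edge.
From /u/ at 13 leftward: 12 /w/ transparent; 11 /u/ is itself a trigger — this domain ends here.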